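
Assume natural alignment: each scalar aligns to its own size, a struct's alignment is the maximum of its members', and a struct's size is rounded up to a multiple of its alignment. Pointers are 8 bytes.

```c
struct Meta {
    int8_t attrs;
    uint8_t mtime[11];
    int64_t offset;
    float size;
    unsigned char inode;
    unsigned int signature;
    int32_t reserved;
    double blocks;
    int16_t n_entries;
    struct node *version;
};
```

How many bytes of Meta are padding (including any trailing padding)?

13

0..1  attrs  (1B, 1-aligned)
1..12  mtime  (11B, 1-aligned)
12..16  -- padding (4B)
16..24  offset  (8B, 8-aligned)
24..28  size  (4B, 4-aligned)
28..29  inode  (1B, 1-aligned)
29..32  -- padding (3B)
32..36  signature  (4B, 4-aligned)
36..40  reserved  (4B, 4-aligned)
40..48  blocks  (8B, 8-aligned)
48..50  n_entries  (2B, 2-aligned)
50..56  -- padding (6B)
56..64  version  (8B, 8-aligned)
sizeof = 64, alignof = 8
data bytes 51, size 64 → padding 13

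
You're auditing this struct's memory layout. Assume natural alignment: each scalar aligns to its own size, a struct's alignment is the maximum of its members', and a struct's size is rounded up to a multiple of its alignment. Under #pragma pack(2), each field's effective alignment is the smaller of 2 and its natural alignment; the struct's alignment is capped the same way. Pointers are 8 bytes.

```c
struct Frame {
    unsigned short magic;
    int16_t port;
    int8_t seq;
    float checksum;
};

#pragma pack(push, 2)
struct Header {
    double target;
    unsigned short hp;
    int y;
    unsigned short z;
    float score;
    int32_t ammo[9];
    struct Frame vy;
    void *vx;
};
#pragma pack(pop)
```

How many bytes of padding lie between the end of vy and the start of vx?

0

Frame: 0..2  magic  (2B, 2-aligned); 2..4  port  (2B, 2-aligned); 4..5  seq  (1B, 1-aligned); 5..8  -- padding (3B); 8..12  checksum  (4B, 4-aligned); sizeof = 12, alignof = 4
0..8  target  (8B, 2-aligned)
8..10  hp  (2B, 2-aligned)
10..14  y  (4B, 2-aligned)
14..16  z  (2B, 2-aligned)
16..20  score  (4B, 2-aligned)
20..56  ammo  (36B, 2-aligned)
56..68  vy  (12B, 2-aligned)
68..76  vx  (8B, 2-aligned)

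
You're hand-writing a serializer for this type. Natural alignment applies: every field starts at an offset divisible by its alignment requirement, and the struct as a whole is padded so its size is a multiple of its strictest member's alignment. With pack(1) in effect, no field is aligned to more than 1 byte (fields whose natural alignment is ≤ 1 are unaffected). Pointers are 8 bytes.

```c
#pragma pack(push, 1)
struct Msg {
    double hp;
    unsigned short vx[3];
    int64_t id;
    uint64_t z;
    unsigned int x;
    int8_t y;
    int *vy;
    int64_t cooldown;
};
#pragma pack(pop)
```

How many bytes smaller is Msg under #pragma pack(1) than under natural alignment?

5

natural layout:
  0..8  hp  (8B, 8-aligned)
  8..14  vx  (6B, 2-aligned)
  14..16  -- padding (2B)
  16..24  id  (8B, 8-aligned)
  24..32  z  (8B, 8-aligned)
  32..36  x  (4B, 4-aligned)
  36..37  y  (1B, 1-aligned)
  37..40  -- padding (3B)
  40..48  vy  (8B, 8-aligned)
  48..56  cooldown  (8B, 8-aligned)
  sizeof = 56, alignof = 8
packed(1) layout:
  0..8  hp  (8B, 1-aligned)
  8..14  vx  (6B, 1-aligned)
  14..22  id  (8B, 1-aligned)
  22..30  z  (8B, 1-aligned)
  30..34  x  (4B, 1-aligned)
  34..35  y  (1B, 1-aligned)
  35..43  vy  (8B, 1-aligned)
  43..51  cooldown  (8B, 1-aligned)
  sizeof = 51, alignof = 1
56 − 51 = 5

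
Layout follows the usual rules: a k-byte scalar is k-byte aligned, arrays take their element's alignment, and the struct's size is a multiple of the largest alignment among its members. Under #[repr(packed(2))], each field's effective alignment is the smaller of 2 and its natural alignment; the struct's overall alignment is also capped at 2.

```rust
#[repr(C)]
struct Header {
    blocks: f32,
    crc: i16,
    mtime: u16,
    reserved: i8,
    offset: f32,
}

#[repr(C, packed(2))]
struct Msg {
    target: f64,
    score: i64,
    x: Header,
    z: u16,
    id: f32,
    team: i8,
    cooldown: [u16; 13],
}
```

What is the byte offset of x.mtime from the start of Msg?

Header: @0: blocks [4B, align 4] → 4; @4: crc [2B, align 2] → 6; @6: mtime [2B, align 2] → 8; @8: reserved [1B, align 1] → 9; +3 pad (align 4); @12: offset [4B, align 4] → 16; size 16, align 4
@0: target [8B, align 2] → 8
@8: score [8B, align 2] → 16
@16: x [16B, align 2] → 32
within Header: mtime at 6
16 + 6 = 22

22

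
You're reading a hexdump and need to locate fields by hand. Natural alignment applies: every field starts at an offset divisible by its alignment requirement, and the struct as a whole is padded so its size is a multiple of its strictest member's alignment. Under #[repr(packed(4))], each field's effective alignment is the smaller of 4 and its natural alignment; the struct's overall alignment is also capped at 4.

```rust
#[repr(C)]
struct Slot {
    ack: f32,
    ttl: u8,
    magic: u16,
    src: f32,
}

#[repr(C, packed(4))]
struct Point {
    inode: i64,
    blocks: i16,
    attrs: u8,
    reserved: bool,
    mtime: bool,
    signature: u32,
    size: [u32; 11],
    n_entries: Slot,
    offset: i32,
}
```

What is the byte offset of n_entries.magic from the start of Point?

70

Slot: ack at 0 (size 4, align 4) → ends 4; ttl at 4 (size 1, align 1) → ends 5; pad 1 to align 2 for magic; magic at 6 (size 2, align 2) → ends 8; src at 8 (size 4, align 4) → ends 12; total 12 bytes, alignment 4
inode at 0 (size 8, align 4) → ends 8
blocks at 8 (size 2, align 2) → ends 10
attrs at 10 (size 1, align 1) → ends 11
reserved at 11 (size 1, align 1) → ends 12
mtime at 12 (size 1, align 1) → ends 13
pad 3 to align 4 for signature
signature at 16 (size 4, align 4) → ends 20
size at 20 (size 44, align 4) → ends 64
n_entries at 64 (size 12, align 4) → ends 76
within Slot: magic at 6
64 + 6 = 70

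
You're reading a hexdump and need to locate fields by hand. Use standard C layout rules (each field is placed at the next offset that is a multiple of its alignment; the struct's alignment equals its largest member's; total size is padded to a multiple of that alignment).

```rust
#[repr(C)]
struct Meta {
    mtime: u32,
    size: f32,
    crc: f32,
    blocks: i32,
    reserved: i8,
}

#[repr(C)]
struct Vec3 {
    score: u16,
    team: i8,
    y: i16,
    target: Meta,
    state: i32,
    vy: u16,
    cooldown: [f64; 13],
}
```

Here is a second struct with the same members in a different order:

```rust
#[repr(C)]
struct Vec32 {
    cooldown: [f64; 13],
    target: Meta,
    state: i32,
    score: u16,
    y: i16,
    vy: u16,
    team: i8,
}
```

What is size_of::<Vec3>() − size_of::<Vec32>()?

Meta: mtime at 0 (size 4, align 4) → ends 4; size at 4 (size 4, align 4) → ends 8; crc at 8 (size 4, align 4) → ends 12; blocks at 12 (size 4, align 4) → ends 16; reserved at 16 (size 1, align 1) → ends 17; tail pad 3 to reach multiple of 4; total 20 bytes, alignment 4
score at 0 (size 2, align 2) → ends 2
team at 2 (size 1, align 1) → ends 3
pad 1 to align 2 for y
y at 4 (size 2, align 2) → ends 6
pad 2 to align 4 for target
target at 8 (size 20, align 4) → ends 28
state at 28 (size 4, align 4) → ends 32
vy at 32 (size 2, align 2) → ends 34
pad 6 to align 8 for cooldown
cooldown at 40 (size 104, align 8) → ends 144
total 144 bytes, alignment 8
— Vec32 —
cooldown at 0 (size 104, align 8) → ends 104
target at 104 (size 20, align 4) → ends 124
state at 124 (size 4, align 4) → ends 128
score at 128 (size 2, align 2) → ends 130
y at 130 (size 2, align 2) → ends 132
vy at 132 (size 2, align 2) → ends 134
team at 134 (size 1, align 1) → ends 135
tail pad 1 to reach multiple of 8
total 136 bytes, alignment 8
144 − 136 = 8

8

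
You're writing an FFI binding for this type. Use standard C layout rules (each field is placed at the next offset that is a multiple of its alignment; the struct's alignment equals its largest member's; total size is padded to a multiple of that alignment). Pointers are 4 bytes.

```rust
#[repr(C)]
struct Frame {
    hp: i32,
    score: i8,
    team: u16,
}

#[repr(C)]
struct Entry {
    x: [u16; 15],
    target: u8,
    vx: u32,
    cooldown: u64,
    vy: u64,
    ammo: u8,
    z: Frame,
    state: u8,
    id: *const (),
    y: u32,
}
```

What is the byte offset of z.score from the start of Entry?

64

Frame: hp at 0 (size 4, align 4) → ends 4; score at 4 (size 1, align 1) → ends 5; pad 1 to align 2 for team; team at 6 (size 2, align 2) → ends 8; total 8 bytes, alignment 4
x at 0 (size 30, align 2) → ends 30
target at 30 (size 1, align 1) → ends 31
pad 1 to align 4 for vx
vx at 32 (size 4, align 4) → ends 36
pad 4 to align 8 for cooldown
cooldown at 40 (size 8, align 8) → ends 48
vy at 48 (size 8, align 8) → ends 56
ammo at 56 (size 1, align 1) → ends 57
pad 3 to align 4 for z
z at 60 (size 8, align 4) → ends 68
within Frame: score at 4
60 + 4 = 64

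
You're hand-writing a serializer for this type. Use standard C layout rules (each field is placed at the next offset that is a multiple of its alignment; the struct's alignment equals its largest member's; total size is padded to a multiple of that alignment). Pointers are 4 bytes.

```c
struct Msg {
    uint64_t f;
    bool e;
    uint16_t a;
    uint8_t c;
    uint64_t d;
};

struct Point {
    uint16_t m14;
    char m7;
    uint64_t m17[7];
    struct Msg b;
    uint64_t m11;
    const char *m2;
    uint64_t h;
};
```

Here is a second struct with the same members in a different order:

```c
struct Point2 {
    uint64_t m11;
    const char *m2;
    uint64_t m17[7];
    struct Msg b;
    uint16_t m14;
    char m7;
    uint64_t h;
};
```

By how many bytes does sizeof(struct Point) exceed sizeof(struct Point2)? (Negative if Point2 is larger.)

Msg: f at 0 (size 8, align 8) → ends 8; e at 8 (size 1, align 1) → ends 9; pad 1 to align 2 for a; a at 10 (size 2, align 2) → ends 12; c at 12 (size 1, align 1) → ends 13; pad 3 to align 8 for d; d at 16 (size 8, align 8) → ends 24; total 24 bytes, alignment 8
m14 at 0 (size 2, align 2) → ends 2
m7 at 2 (size 1, align 1) → ends 3
pad 5 to align 8 for m17
m17 at 8 (size 56, align 8) → ends 64
b at 64 (size 24, align 8) → ends 88
m11 at 88 (size 8, align 8) → ends 96
m2 at 96 (size 4, align 4) → ends 100
pad 4 to align 8 for h
h at 104 (size 8, align 8) → ends 112
total 112 bytes, alignment 8
— Point2 —
m11 at 0 (size 8, align 8) → ends 8
m2 at 8 (size 4, align 4) → ends 12
pad 4 to align 8 for m17
m17 at 16 (size 56, align 8) → ends 72
b at 72 (size 24, align 8) → ends 96
m14 at 96 (size 2, align 2) → ends 98
m7 at 98 (size 1, align 1) → ends 99
pad 5 to align 8 for h
h at 104 (size 8, align 8) → ends 112
total 112 bytes, alignment 8
112 − 112 = 0

0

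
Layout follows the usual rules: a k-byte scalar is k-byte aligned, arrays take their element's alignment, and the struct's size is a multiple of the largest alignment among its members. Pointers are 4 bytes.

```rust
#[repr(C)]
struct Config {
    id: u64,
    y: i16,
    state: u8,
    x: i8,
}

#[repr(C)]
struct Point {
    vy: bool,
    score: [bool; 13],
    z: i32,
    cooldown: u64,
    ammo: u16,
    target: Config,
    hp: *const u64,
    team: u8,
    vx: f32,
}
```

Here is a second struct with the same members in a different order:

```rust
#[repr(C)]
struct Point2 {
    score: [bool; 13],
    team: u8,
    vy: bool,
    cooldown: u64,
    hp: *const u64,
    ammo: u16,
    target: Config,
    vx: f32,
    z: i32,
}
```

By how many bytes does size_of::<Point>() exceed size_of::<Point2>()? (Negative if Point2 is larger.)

Config: 0..8  id  (8B, 8-aligned); 8..10  y  (2B, 2-aligned); 10..11  state  (1B, 1-aligned); 11..12  x  (1B, 1-aligned); 12..16  -- tail padding (4B); sizeof = 16, alignof = 8
0..1  vy  (1B, 1-aligned)
1..14  score  (13B, 1-aligned)
14..16  -- padding (2B)
16..20  z  (4B, 4-aligned)
20..24  -- padding (4B)
24..32  cooldown  (8B, 8-aligned)
32..34  ammo  (2B, 2-aligned)
34..40  -- padding (6B)
40..56  target  (16B, 8-aligned)
56..60  hp  (4B, 4-aligned)
60..61  team  (1B, 1-aligned)
61..64  -- padding (3B)
64..68  vx  (4B, 4-aligned)
68..72  -- tail padding (4B)
sizeof = 72, alignof = 8
— Point2 —
0..13  score  (13B, 1-aligned)
13..14  team  (1B, 1-aligned)
14..15  vy  (1B, 1-aligned)
15..16  -- padding (1B)
16..24  cooldown  (8B, 8-aligned)
24..28  hp  (4B, 4-aligned)
28..30  ammo  (2B, 2-aligned)
30..32  -- padding (2B)
32..48  target  (16B, 8-aligned)
48..52  vx  (4B, 4-aligned)
52..56  z  (4B, 4-aligned)
sizeof = 56, alignof = 8
72 − 56 = 16

16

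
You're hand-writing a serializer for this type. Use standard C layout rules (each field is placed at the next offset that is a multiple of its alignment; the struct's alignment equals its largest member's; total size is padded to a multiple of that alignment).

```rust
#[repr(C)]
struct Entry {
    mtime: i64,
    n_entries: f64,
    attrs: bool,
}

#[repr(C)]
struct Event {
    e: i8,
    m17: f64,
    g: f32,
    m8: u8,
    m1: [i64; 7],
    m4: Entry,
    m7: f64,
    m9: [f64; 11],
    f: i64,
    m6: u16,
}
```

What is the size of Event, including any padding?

Entry: 0..8  mtime  (8B, 8-aligned); 8..16  n_entries  (8B, 8-aligned); 16..17  attrs  (1B, 1-aligned); 17..24  -- tail padding (7B); sizeof = 24, alignof = 8
0..1  e  (1B, 1-aligned)
1..8  -- padding (7B)
8..16  m17  (8B, 8-aligned)
16..20  g  (4B, 4-aligned)
20..21  m8  (1B, 1-aligned)
21..24  -- padding (3B)
24..80  m1  (56B, 8-aligned)
80..104  m4  (24B, 8-aligned)
104..112  m7  (8B, 8-aligned)
112..200  m9  (88B, 8-aligned)
200..208  f  (8B, 8-aligned)
208..210  m6  (2B, 2-aligned)
210..216  -- tail padding (6B)
sizeof = 216, alignof = 8

216 bytes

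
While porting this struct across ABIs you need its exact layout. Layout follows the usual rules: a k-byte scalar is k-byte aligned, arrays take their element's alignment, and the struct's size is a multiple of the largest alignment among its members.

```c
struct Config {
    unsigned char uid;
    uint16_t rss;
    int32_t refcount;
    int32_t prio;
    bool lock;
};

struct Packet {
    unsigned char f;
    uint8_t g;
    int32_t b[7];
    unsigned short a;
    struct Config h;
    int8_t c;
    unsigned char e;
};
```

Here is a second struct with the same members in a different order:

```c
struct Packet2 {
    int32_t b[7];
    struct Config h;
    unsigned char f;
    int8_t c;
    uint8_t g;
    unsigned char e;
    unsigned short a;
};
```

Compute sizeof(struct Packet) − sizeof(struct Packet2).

Config: uid at 0 (size 1, align 1) → ends 1; pad 1 to align 2 for rss; rss at 2 (size 2, align 2) → ends 4; refcount at 4 (size 4, align 4) → ends 8; prio at 8 (size 4, align 4) → ends 12; lock at 12 (size 1, align 1) → ends 13; tail pad 3 to reach multiple of 4; total 16 bytes, alignment 4
f at 0 (size 1, align 1) → ends 1
g at 1 (size 1, align 1) → ends 2
pad 2 to align 4 for b
b at 4 (size 28, align 4) → ends 32
a at 32 (size 2, align 2) → ends 34
pad 2 to align 4 for h
h at 36 (size 16, align 4) → ends 52
c at 52 (size 1, align 1) → ends 53
e at 53 (size 1, align 1) → ends 54
tail pad 2 to reach multiple of 4
total 56 bytes, alignment 4
— Packet2 —
b at 0 (size 28, align 4) → ends 28
h at 28 (size 16, align 4) → ends 44
f at 44 (size 1, align 1) → ends 45
c at 45 (size 1, align 1) → ends 46
g at 46 (size 1, align 1) → ends 47
e at 47 (size 1, align 1) → ends 48
a at 48 (size 2, align 2) → ends 50
tail pad 2 to reach multiple of 4
total 52 bytes, alignment 4
56 − 52 = 4

4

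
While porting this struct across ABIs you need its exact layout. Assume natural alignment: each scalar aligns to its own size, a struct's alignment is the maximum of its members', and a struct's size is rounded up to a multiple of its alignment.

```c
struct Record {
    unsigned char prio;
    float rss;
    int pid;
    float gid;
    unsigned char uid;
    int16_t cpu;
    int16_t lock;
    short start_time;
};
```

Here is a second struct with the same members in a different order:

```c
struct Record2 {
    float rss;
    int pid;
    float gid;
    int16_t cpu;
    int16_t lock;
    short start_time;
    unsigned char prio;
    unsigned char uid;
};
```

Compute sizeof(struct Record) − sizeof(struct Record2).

4

@0: prio [1B, align 1] → 1
+3 pad (align 4)
@4: rss [4B, align 4] → 8
@8: pid [4B, align 4] → 12
@12: gid [4B, align 4] → 16
@16: uid [1B, align 1] → 17
+1 pad (align 2)
@18: cpu [2B, align 2] → 20
@20: lock [2B, align 2] → 22
@22: start_time [2B, align 2] → 24
size 24, align 4
— Record2 —
@0: rss [4B, align 4] → 4
@4: pid [4B, align 4] → 8
@8: gid [4B, align 4] → 12
@12: cpu [2B, align 2] → 14
@14: lock [2B, align 2] → 16
@16: start_time [2B, align 2] → 18
@18: prio [1B, align 1] → 19
@19: uid [1B, align 1] → 20
size 20, align 4
24 − 20 = 4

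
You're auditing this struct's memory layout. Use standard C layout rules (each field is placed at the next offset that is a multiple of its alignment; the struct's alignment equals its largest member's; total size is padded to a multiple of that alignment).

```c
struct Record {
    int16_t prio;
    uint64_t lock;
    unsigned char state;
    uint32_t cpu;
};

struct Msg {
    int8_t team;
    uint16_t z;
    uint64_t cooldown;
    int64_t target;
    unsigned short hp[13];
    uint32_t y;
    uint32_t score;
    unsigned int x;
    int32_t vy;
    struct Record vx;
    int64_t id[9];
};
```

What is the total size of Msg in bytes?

168 bytes

Record: @0: prio [2B, align 2] → 2; +6 pad (align 8); @8: lock [8B, align 8] → 16; @16: state [1B, align 1] → 17; +3 pad (align 4); @20: cpu [4B, align 4] → 24; size 24, align 8
@0: team [1B, align 1] → 1
+1 pad (align 2)
@2: z [2B, align 2] → 4
+4 pad (align 8)
@8: cooldown [8B, align 8] → 16
@16: target [8B, align 8] → 24
@24: hp [26B, align 2] → 50
+2 pad (align 4)
@52: y [4B, align 4] → 56
@56: score [4B, align 4] → 60
@60: x [4B, align 4] → 64
@64: vy [4B, align 4] → 68
+4 pad (align 8)
@72: vx [24B, align 8] → 96
@96: id [72B, align 8] → 168
size 168, align 8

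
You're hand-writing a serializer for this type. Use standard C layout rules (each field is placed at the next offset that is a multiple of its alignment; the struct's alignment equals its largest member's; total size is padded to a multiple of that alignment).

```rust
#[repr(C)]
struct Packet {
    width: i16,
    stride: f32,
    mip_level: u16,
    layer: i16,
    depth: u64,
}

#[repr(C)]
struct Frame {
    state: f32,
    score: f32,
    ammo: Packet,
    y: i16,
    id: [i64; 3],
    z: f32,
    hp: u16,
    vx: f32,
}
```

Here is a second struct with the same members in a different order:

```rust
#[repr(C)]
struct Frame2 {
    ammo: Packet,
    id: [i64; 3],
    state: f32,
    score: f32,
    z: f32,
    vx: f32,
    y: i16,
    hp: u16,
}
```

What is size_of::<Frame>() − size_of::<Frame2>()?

8

Packet: @0: width [2B, align 2] → 2; +2 pad (align 4); @4: stride [4B, align 4] → 8; @8: mip_level [2B, align 2] → 10; @10: layer [2B, align 2] → 12; +4 pad (align 8); @16: depth [8B, align 8] → 24; size 24, align 8
@0: state [4B, align 4] → 4
@4: score [4B, align 4] → 8
@8: ammo [24B, align 8] → 32
@32: y [2B, align 2] → 34
+6 pad (align 8)
@40: id [24B, align 8] → 64
@64: z [4B, align 4] → 68
@68: hp [2B, align 2] → 70
+2 pad (align 4)
@72: vx [4B, align 4] → 76
+4 tail pad (align 8)
size 80, align 8
— Frame2 —
@0: ammo [24B, align 8] → 24
@24: id [24B, align 8] → 48
@48: state [4B, align 4] → 52
@52: score [4B, align 4] → 56
@56: z [4B, align 4] → 60
@60: vx [4B, align 4] → 64
@64: y [2B, align 2] → 66
@66: hp [2B, align 2] → 68
+4 tail pad (align 8)
size 72, align 8
80 − 72 = 8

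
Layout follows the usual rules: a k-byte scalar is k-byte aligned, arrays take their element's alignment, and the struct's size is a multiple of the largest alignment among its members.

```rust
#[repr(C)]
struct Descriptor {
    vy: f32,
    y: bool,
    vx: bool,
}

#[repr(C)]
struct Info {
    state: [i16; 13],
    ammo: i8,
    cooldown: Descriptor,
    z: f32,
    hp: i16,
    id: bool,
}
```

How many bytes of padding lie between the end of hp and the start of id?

0

Descriptor: vy at 0 (size 4, align 4) → ends 4; y at 4 (size 1, align 1) → ends 5; vx at 5 (size 1, align 1) → ends 6; tail pad 2 to reach multiple of 4; total 8 bytes, alignment 4
state at 0 (size 26, align 2) → ends 26
ammo at 26 (size 1, align 1) → ends 27
pad 1 to align 4 for cooldown
cooldown at 28 (size 8, align 4) → ends 36
z at 36 (size 4, align 4) → ends 40
hp at 40 (size 2, align 2) → ends 42
id at 42 (size 1, align 1) → ends 43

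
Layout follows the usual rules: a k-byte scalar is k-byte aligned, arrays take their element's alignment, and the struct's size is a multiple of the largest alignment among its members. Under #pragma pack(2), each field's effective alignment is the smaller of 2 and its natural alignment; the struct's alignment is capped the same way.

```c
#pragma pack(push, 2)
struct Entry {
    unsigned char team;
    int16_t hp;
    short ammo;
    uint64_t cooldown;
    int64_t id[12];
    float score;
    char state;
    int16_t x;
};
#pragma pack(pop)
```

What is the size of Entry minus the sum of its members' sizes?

2

team at 0 (size 1, align 1) → ends 1
pad 1 to align 2 for hp
hp at 2 (size 2, align 2) → ends 4
ammo at 4 (size 2, align 2) → ends 6
cooldown at 6 (size 8, align 2) → ends 14
id at 14 (size 96, align 2) → ends 110
score at 110 (size 4, align 2) → ends 114
state at 114 (size 1, align 1) → ends 115
pad 1 to align 2 for x
x at 116 (size 2, align 2) → ends 118
total 118 bytes, alignment 2
data bytes 116, size 118 → padding 2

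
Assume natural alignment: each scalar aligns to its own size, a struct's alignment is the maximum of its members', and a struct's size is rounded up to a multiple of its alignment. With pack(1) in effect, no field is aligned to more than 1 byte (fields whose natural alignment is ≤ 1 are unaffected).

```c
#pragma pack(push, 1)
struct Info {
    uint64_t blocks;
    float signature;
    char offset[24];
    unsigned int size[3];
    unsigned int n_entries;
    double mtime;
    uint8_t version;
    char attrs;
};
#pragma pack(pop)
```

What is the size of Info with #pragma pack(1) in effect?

62

@0: blocks [8B, align 1] → 8
@8: signature [4B, align 1] → 12
@12: offset [24B, align 1] → 36
@36: size [12B, align 1] → 48
@48: n_entries [4B, align 1] → 52
@52: mtime [8B, align 1] → 60
@60: version [1B, align 1] → 61
@61: attrs [1B, align 1] → 62
size 62, align 1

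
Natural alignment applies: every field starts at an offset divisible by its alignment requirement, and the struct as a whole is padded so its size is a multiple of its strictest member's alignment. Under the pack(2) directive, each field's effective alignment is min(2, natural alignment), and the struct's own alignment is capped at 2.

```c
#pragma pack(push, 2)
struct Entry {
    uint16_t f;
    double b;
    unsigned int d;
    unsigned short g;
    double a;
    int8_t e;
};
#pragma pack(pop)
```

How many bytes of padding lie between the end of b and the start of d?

0

@0: f [2B, align 2] → 2
@2: b [8B, align 2] → 10
@10: d [4B, align 2] → 14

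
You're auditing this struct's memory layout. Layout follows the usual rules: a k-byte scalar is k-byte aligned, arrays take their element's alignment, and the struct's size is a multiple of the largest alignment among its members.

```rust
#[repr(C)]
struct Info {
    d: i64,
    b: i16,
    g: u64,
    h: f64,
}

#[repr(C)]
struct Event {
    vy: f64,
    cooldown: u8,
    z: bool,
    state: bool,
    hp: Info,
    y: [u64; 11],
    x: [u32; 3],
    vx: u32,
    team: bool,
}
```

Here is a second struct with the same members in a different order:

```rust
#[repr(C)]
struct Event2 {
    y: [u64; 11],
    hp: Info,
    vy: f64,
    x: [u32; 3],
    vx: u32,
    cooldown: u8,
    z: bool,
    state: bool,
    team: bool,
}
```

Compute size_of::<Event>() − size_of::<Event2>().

Info: 0..8  d  (8B, 8-aligned); 8..10  b  (2B, 2-aligned); 10..16  -- padding (6B); 16..24  g  (8B, 8-aligned); 24..32  h  (8B, 8-aligned); sizeof = 32, alignof = 8
0..8  vy  (8B, 8-aligned)
8..9  cooldown  (1B, 1-aligned)
9..10  z  (1B, 1-aligned)
10..11  state  (1B, 1-aligned)
11..16  -- padding (5B)
16..48  hp  (32B, 8-aligned)
48..136  y  (88B, 8-aligned)
136..148  x  (12B, 4-aligned)
148..152  vx  (4B, 4-aligned)
152..153  team  (1B, 1-aligned)
153..160  -- tail padding (7B)
sizeof = 160, alignof = 8
— Event2 —
0..88  y  (88B, 8-aligned)
88..120  hp  (32B, 8-aligned)
120..128  vy  (8B, 8-aligned)
128..140  x  (12B, 4-aligned)
140..144  vx  (4B, 4-aligned)
144..145  cooldown  (1B, 1-aligned)
145..146  z  (1B, 1-aligned)
146..147  state  (1B, 1-aligned)
147..148  team  (1B, 1-aligned)
148..152  -- tail padding (4B)
sizeof = 152, alignof = 8
160 − 152 = 8

8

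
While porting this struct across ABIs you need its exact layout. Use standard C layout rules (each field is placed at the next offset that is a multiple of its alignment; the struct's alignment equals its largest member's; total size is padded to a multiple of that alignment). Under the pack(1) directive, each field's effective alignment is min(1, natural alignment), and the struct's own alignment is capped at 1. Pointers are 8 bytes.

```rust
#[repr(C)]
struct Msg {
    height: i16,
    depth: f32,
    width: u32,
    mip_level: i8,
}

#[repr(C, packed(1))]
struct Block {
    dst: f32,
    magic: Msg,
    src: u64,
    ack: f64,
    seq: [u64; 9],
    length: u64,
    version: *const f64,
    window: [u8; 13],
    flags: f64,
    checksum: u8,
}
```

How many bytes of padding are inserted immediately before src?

0

Msg: 0..2  height  (2B, 2-aligned); 2..4  -- padding (2B); 4..8  depth  (4B, 4-aligned); 8..12  width  (4B, 4-aligned); 12..13  mip_level  (1B, 1-aligned); 13..16  -- tail padding (3B); sizeof = 16, alignof = 4
0..4  dst  (4B, 1-aligned)
4..20  magic  (16B, 1-aligned)
20..28  src  (8B, 1-aligned)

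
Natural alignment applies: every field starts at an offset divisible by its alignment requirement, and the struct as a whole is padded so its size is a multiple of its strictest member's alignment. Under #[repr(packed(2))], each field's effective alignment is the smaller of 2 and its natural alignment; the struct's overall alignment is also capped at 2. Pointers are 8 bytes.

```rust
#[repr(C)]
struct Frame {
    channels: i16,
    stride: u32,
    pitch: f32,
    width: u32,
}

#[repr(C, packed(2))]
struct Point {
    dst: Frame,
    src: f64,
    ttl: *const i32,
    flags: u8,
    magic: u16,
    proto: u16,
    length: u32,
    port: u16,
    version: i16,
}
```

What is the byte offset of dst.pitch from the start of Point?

8

Frame: @0: channels [2B, align 2] → 2; +2 pad (align 4); @4: stride [4B, align 4] → 8; @8: pitch [4B, align 4] → 12; @12: width [4B, align 4] → 16; size 16, align 4
@0: dst [16B, align 2] → 16
within Frame: pitch at 8
0 + 8 = 8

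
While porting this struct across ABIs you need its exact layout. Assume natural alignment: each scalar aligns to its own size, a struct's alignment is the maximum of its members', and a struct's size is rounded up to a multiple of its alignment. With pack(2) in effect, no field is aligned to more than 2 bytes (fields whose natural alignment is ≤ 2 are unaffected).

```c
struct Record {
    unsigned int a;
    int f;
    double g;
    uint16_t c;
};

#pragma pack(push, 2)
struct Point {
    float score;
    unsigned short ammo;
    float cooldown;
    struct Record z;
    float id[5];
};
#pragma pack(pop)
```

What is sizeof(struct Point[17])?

918

Record: 0..4  a  (4B, 4-aligned); 4..8  f  (4B, 4-aligned); 8..16  g  (8B, 8-aligned); 16..18  c  (2B, 2-aligned); 18..24  -- tail padding (6B); sizeof = 24, alignof = 8
0..4  score  (4B, 2-aligned)
4..6  ammo  (2B, 2-aligned)
6..10  cooldown  (4B, 2-aligned)
10..34  z  (24B, 2-aligned)
34..54  id  (20B, 2-aligned)
sizeof = 54, alignof = 2
array of 17: 17 × 54 = 918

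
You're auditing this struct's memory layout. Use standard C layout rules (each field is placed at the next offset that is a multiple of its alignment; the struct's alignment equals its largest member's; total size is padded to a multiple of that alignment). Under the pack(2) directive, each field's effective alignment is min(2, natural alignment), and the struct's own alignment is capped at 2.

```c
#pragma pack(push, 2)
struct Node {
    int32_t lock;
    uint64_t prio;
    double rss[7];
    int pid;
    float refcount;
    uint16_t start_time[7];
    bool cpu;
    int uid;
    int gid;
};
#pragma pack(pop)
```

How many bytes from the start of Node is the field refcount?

lock at 0 (size 4, align 2) → ends 4
prio at 4 (size 8, align 2) → ends 12
rss at 12 (size 56, align 2) → ends 68
pid at 68 (size 4, align 2) → ends 72
refcount at 72 (size 4, align 2) → ends 76

72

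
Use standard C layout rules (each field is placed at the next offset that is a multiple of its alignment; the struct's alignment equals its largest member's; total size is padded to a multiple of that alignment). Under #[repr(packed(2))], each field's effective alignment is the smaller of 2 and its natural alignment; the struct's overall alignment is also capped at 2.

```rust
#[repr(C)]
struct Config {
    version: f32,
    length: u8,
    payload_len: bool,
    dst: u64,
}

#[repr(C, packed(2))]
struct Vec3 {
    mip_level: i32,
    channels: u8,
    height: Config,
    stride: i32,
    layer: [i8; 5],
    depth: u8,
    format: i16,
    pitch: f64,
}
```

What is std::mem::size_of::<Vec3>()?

Config: version at 0 (size 4, align 4) → ends 4; length at 4 (size 1, align 1) → ends 5; payload_len at 5 (size 1, align 1) → ends 6; pad 2 to align 8 for dst; dst at 8 (size 8, align 8) → ends 16; total 16 bytes, alignment 8
mip_level at 0 (size 4, align 2) → ends 4
channels at 4 (size 1, align 1) → ends 5
pad 1 to align 2 for height
height at 6 (size 16, align 2) → ends 22
stride at 22 (size 4, align 2) → ends 26
layer at 26 (size 5, align 1) → ends 31
depth at 31 (size 1, align 1) → ends 32
format at 32 (size 2, align 2) → ends 34
pitch at 34 (size 8, align 2) → ends 42
total 42 bytes, alignment 2

42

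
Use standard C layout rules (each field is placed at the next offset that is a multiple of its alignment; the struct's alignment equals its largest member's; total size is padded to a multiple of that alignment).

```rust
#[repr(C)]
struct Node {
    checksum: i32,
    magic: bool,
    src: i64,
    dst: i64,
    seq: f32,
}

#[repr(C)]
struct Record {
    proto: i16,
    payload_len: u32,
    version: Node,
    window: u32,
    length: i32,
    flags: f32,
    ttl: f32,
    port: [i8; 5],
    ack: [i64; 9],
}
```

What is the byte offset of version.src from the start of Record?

Node: 0..4  checksum  (4B, 4-aligned); 4..5  magic  (1B, 1-aligned); 5..8  -- padding (3B); 8..16  src  (8B, 8-aligned); 16..24  dst  (8B, 8-aligned); 24..28  seq  (4B, 4-aligned); 28..32  -- tail padding (4B); sizeof = 32, alignof = 8
0..2  proto  (2B, 2-aligned)
2..4  -- padding (2B)
4..8  payload_len  (4B, 4-aligned)
8..40  version  (32B, 8-aligned)
within Node: src at 8
8 + 8 = 16

16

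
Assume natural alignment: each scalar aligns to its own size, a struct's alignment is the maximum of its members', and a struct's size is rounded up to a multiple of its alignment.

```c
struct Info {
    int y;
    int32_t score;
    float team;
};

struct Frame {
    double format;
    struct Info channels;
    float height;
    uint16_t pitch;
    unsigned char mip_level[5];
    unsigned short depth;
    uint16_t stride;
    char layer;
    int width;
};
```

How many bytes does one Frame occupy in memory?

Info: 0..4  y  (4B, 4-aligned); 4..8  score  (4B, 4-aligned); 8..12  team  (4B, 4-aligned); sizeof = 12, alignof = 4
0..8  format  (8B, 8-aligned)
8..20  channels  (12B, 4-aligned)
20..24  height  (4B, 4-aligned)
24..26  pitch  (2B, 2-aligned)
26..31  mip_level  (5B, 1-aligned)
31..32  -- padding (1B)
32..34  depth  (2B, 2-aligned)
34..36  stride  (2B, 2-aligned)
36..37  layer  (1B, 1-aligned)
37..40  -- padding (3B)
40..44  width  (4B, 4-aligned)
44..48  -- tail padding (4B)
sizeof = 48, alignof = 8

48 bytes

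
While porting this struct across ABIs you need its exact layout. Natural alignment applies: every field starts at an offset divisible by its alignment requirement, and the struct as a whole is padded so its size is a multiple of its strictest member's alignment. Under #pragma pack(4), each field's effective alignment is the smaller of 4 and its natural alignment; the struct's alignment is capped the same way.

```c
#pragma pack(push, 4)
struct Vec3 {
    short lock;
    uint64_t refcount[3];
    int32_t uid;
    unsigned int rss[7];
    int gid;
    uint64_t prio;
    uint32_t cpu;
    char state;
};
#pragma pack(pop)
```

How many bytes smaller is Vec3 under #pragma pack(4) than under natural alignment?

natural layout:
  0..2  lock  (2B, 2-aligned)
  2..8  -- padding (6B)
  8..32  refcount  (24B, 8-aligned)
  32..36  uid  (4B, 4-aligned)
  36..64  rss  (28B, 4-aligned)
  64..68  gid  (4B, 4-aligned)
  68..72  -- padding (4B)
  72..80  prio  (8B, 8-aligned)
  80..84  cpu  (4B, 4-aligned)
  84..85  state  (1B, 1-aligned)
  85..88  -- tail padding (3B)
  sizeof = 88, alignof = 8
packed(4) layout:
  0..2  lock  (2B, 2-aligned)
  2..4  -- padding (2B)
  4..28  refcount  (24B, 4-aligned)
  28..32  uid  (4B, 4-aligned)
  32..60  rss  (28B, 4-aligned)
  60..64  gid  (4B, 4-aligned)
  64..72  prio  (8B, 4-aligned)
  72..76  cpu  (4B, 4-aligned)
  76..77  state  (1B, 1-aligned)
  77..80  -- tail padding (3B)
  sizeof = 80, alignof = 4
88 − 80 = 8

8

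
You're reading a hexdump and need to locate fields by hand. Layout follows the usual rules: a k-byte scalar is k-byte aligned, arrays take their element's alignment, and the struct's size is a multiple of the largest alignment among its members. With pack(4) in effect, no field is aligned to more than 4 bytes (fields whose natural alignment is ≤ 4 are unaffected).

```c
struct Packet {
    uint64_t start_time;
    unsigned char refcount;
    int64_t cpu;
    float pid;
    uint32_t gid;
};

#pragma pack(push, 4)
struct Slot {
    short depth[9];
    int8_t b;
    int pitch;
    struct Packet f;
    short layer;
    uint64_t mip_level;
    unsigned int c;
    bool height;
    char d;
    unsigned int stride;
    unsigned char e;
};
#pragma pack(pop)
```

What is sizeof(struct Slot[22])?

1848

Packet: 0..8  start_time  (8B, 8-aligned); 8..9  refcount  (1B, 1-aligned); 9..16  -- padding (7B); 16..24  cpu  (8B, 8-aligned); 24..28  pid  (4B, 4-aligned); 28..32  gid  (4B, 4-aligned); sizeof = 32, alignof = 8
0..18  depth  (18B, 2-aligned)
18..19  b  (1B, 1-aligned)
19..20  -- padding (1B)
20..24  pitch  (4B, 4-aligned)
24..56  f  (32B, 4-aligned)
56..58  layer  (2B, 2-aligned)
58..60  -- padding (2B)
60..68  mip_level  (8B, 4-aligned)
68..72  c  (4B, 4-aligned)
72..73  height  (1B, 1-aligned)
73..74  d  (1B, 1-aligned)
74..76  -- padding (2B)
76..80  stride  (4B, 4-aligned)
80..81  e  (1B, 1-aligned)
81..84  -- tail padding (3B)
sizeof = 84, alignof = 4
array of 22: 22 × 84 = 1848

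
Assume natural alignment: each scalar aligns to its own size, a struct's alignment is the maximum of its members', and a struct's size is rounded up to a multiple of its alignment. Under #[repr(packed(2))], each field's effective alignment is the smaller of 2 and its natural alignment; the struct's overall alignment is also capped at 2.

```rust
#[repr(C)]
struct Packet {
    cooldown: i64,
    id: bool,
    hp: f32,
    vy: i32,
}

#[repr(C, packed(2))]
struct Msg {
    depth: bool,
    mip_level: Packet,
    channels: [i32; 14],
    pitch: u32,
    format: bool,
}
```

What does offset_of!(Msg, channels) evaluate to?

26

Packet: @0: cooldown [8B, align 8] → 8; @8: id [1B, align 1] → 9; +3 pad (align 4); @12: hp [4B, align 4] → 16; @16: vy [4B, align 4] → 20; +4 tail pad (align 8); size 24, align 8
@0: depth [1B, align 1] → 1
+1 pad (align 2)
@2: mip_level [24B, align 2] → 26
@26: channels [56B, align 2] → 82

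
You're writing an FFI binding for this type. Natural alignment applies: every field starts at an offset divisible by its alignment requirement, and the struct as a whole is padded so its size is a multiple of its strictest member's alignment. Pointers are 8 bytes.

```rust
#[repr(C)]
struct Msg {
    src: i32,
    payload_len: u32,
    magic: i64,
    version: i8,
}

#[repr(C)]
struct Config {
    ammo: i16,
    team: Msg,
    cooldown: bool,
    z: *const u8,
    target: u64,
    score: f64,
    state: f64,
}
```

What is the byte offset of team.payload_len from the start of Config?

12

Msg: @0: src [4B, align 4] → 4; @4: payload_len [4B, align 4] → 8; @8: magic [8B, align 8] → 16; @16: version [1B, align 1] → 17; +7 tail pad (align 8); size 24, align 8
@0: ammo [2B, align 2] → 2
+6 pad (align 8)
@8: team [24B, align 8] → 32
within Msg: payload_len at 4
8 + 4 = 12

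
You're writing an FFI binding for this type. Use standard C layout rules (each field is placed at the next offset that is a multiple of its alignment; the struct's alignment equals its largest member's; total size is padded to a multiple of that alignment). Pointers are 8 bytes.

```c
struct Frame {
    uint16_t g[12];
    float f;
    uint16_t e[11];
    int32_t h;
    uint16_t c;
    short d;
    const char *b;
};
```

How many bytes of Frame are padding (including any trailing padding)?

0..24  g  (24B, 2-aligned)
24..28  f  (4B, 4-aligned)
28..50  e  (22B, 2-aligned)
50..52  -- padding (2B)
52..56  h  (4B, 4-aligned)
56..58  c  (2B, 2-aligned)
58..60  d  (2B, 2-aligned)
60..64  -- padding (4B)
64..72  b  (8B, 8-aligned)
sizeof = 72, alignof = 8
data bytes 66, size 72 → padding 6

6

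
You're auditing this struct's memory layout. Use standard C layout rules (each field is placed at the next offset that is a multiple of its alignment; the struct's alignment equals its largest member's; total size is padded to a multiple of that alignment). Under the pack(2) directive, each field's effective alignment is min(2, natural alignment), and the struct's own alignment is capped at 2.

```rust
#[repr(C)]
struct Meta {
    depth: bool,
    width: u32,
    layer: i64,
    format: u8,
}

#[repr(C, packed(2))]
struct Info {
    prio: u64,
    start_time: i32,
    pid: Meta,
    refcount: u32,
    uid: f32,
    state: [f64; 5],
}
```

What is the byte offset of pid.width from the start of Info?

Meta: 0..1  depth  (1B, 1-aligned); 1..4  -- padding (3B); 4..8  width  (4B, 4-aligned); 8..16  layer  (8B, 8-aligned); 16..17  format  (1B, 1-aligned); 17..24  -- tail padding (7B); sizeof = 24, alignof = 8
0..8  prio  (8B, 2-aligned)
8..12  start_time  (4B, 2-aligned)
12..36  pid  (24B, 2-aligned)
within Meta: width at 4
12 + 4 = 16

16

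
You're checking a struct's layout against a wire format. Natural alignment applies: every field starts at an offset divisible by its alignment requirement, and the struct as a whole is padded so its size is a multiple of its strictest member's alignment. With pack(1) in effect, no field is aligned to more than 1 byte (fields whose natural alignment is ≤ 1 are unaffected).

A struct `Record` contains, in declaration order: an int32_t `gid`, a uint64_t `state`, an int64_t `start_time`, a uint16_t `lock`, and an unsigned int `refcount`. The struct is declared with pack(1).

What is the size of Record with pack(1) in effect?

26

@0: gid [4B, align 1] → 4
@4: state [8B, align 1] → 12
@12: start_time [8B, align 1] → 20
@20: lock [2B, align 1] → 22
@22: refcount [4B, align 1] → 26
size 26, align 1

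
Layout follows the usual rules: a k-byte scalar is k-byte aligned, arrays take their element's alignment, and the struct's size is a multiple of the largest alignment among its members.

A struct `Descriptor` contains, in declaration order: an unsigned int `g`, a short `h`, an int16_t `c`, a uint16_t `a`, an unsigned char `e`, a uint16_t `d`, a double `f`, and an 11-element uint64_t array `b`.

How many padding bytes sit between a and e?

0

0..4  g  (4B, 4-aligned)
4..6  h  (2B, 2-aligned)
6..8  c  (2B, 2-aligned)
8..10  a  (2B, 2-aligned)
10..11  e  (1B, 1-aligned)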